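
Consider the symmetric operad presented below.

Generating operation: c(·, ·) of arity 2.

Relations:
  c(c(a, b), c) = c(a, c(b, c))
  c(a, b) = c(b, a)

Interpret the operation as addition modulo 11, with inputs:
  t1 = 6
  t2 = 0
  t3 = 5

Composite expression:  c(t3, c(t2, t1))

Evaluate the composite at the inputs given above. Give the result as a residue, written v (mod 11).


0 (mod 11)

c(t2, t1) = 6
c(t3, c(t2, t1)) = 0


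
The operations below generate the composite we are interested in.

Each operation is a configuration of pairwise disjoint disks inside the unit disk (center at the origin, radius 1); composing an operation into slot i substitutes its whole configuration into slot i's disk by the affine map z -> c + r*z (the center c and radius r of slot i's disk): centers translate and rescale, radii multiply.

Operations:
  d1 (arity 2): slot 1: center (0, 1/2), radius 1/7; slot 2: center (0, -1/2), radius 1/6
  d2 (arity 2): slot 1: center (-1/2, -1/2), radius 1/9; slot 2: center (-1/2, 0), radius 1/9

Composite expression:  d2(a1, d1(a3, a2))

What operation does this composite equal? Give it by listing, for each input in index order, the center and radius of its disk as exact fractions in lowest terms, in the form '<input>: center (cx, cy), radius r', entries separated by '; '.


a1: center (-1/2, -1/2), radius 1/9; a2: center (-1/2, -1/18), radius 1/54; a3: center (-1/2, 1/18), radius 1/63

Each a-disk chains the slot maps above it in d2; radii multiply.
input a1: applying the 1 nested substitution gives center (-1/2, -1/2), radius 1/9
input a3: applying the 2 nested substitutions gives center (-1/2, 1/18), radius 1/63
input a2: applying the 2 nested substitutions gives center (-1/2, -1/18), radius 1/54


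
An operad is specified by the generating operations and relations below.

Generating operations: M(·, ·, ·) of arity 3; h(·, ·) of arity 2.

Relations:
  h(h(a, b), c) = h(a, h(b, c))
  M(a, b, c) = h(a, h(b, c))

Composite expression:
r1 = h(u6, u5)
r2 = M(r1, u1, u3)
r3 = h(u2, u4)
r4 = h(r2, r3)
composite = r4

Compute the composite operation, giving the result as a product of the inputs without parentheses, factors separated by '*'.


u6 * u5 * u1 * u3 * u2 * u4

The h-tree's shape is irrelevant; the u-reading-order decides.
h(u6, u5) spells out as u6 * u5
M(h(u6, u5), u1, u3) spells out as u6 * u5 * u1 * u3
h(u2, u4) spells out as u2 * u4
h(M(h(u6, u5), u1, u3), h(u2, u4)) spells out as u6 * u5 * u1 * u3 * u2 * u4


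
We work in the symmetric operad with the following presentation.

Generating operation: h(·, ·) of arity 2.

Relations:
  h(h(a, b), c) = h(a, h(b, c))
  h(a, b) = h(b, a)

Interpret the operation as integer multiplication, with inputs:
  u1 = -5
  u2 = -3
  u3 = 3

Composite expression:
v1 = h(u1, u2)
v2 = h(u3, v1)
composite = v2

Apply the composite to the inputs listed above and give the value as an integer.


45

h(u1, u2) = 15
h(u3, h(u1, u2)) = 45


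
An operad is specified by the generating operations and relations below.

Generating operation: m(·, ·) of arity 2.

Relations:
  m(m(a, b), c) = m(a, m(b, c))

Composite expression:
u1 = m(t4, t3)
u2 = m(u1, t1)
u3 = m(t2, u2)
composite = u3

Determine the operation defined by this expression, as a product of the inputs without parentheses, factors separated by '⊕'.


t2 ⊕ t4 ⊕ t3 ⊕ t1

All parenthesizations of m agree; list the t-inputs left to right.
m(t4, t3) unparenthesizes to t4 ⊕ t3
m(m(t4, t3), t1) unparenthesizes to t4 ⊕ t3 ⊕ t1
m(t2, m(m(t4, t3), t1)) unparenthesizes to t2 ⊕ t4 ⊕ t3 ⊕ t1


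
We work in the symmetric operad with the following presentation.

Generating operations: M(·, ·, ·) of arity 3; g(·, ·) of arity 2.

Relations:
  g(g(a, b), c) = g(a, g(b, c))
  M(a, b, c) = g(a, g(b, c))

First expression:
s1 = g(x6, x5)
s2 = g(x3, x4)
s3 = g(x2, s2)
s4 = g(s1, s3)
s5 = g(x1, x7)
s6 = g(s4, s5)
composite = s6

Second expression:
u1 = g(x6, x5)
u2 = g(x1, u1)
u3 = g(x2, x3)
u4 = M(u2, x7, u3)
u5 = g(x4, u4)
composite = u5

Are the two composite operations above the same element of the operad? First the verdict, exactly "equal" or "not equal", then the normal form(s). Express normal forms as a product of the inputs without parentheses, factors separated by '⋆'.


not equal — first x6 ⋆ x5 ⋆ x2 ⋆ x3 ⋆ x4 ⋆ x1 ⋆ x7, second x4 ⋆ x1 ⋆ x6 ⋆ x5 ⋆ x7 ⋆ x2 ⋆ x3

The first composite normalizes to x6 ⋆ x5 ⋆ x2 ⋆ x3 ⋆ x4 ⋆ x1 ⋆ x7
The second composite normalizes to x4 ⋆ x1 ⋆ x6 ⋆ x5 ⋆ x7 ⋆ x2 ⋆ x3
No match — not equal.


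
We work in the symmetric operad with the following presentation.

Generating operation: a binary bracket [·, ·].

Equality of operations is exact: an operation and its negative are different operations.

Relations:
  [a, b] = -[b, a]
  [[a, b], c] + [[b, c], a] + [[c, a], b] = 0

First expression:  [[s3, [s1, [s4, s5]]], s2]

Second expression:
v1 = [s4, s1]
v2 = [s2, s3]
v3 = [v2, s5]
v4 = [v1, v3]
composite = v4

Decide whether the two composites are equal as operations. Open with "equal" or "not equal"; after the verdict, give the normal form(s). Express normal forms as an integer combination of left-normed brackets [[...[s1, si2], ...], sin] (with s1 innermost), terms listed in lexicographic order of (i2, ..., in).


not equal — first -[[[[s1, s4], s5], s3], s2] + [[[[s1, s5], s4], s3], s2], second -[[[[s1, s4], s2], s3], s5] + [[[[s1, s4], s3], s2], s5] + [[[[s1, s4], s5], s2], s3] - [[[[s1, s4], s5], s3], s2]

The first composite normalizes to -[[[[s1, s4], s5], s3], s2] + [[[[s1, s5], s4], s3], s2]
The second composite normalizes to -[[[[s1, s4], s2], s3], s5] + [[[[s1, s4], s3], s2], s5] + [[[[s1, s4], s5], s2], s3] - [[[[s1, s4], s5], s3], s2]
No match — not equal.


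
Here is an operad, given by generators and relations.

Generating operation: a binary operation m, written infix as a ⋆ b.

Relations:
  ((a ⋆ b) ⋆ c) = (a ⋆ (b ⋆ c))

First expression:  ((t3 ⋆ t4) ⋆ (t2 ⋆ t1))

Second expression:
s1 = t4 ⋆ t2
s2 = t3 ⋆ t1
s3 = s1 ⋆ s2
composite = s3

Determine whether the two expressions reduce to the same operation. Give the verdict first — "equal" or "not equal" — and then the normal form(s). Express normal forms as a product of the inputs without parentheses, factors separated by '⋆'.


Normal form of the first expression: t3 ⋆ t4 ⋆ t2 ⋆ t1
Normal form of the second expression: t4 ⋆ t2 ⋆ t3 ⋆ t1
The normal forms differ: not equal.

not equal; first: t3 ⋆ t4 ⋆ t2 ⋆ t1; second: t4 ⋆ t2 ⋆ t3 ⋆ t1


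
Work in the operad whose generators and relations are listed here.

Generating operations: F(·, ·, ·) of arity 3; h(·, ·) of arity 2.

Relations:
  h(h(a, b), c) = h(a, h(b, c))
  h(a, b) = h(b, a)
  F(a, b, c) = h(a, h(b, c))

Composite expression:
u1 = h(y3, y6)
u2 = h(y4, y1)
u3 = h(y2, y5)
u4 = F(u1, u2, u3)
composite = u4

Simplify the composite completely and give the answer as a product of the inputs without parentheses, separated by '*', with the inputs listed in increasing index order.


Key point: F commutes, so take the y-inputs in any fixed order.
h(y3, y6) reduces to y3 * y6
h(y4, y1) reduces to y4 * y1
h(y2, y5) reduces to y2 * y5
F(h(y3, y6), h(y4, y1), h(y2, y5)) reduces to y3 * y6 * y4 * y1 * y2 * y5
sorting the factors by input index: y1 * y2 * y3 * y4 * y5 * y6

y1 * y2 * y3 * y4 * y5 * y6


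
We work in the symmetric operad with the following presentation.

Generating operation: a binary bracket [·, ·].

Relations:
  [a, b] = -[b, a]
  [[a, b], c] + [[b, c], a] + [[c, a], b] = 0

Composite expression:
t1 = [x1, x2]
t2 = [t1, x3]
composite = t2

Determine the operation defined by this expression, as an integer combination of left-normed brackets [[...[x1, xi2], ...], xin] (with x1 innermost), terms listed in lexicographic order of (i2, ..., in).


[[x1, x2], x3]

In the tensor algebra, words opening x1 carry the x1-anchored form.
Composite bracket: [[x1, x2], x3]
The bracket unfolds into 4 signed words via [a, b] = ab - ba (2^2 = 4).
Collect the words opening with x1:
  from x1x2x3, sign +1: term +[[x1, x2], x3]


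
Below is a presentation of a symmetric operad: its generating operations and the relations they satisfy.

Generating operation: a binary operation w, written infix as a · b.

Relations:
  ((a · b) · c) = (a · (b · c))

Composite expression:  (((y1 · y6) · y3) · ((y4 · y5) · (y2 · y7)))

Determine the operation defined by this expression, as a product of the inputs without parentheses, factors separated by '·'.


y1 · y6 · y3 · y4 · y5 · y2 · y7

Every regrouping of w is equal, so read the y-inputs in written order.
(y1 · y6) collapses to y1 · y6
((y1 · y6) · y3) collapses to y1 · y6 · y3
(y4 · y5) collapses to y4 · y5
(y2 · y7) collapses to y2 · y7
((y4 · y5) · (y2 · y7)) collapses to y4 · y5 · y2 · y7
(((y1 · y6) · y3) · ((y4 · y5) · (y2 · y7))) collapses to y1 · y6 · y3 · y4 · y5 · y2 · y7


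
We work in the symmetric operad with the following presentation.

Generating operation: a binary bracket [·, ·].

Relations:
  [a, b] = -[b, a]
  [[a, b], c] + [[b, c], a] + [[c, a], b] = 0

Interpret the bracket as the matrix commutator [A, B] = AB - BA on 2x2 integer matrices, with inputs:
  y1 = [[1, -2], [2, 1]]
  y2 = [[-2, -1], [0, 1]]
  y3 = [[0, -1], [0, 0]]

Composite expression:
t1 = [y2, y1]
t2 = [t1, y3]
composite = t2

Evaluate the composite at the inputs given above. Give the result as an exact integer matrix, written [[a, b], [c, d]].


[[6, 4], [0, -6]]


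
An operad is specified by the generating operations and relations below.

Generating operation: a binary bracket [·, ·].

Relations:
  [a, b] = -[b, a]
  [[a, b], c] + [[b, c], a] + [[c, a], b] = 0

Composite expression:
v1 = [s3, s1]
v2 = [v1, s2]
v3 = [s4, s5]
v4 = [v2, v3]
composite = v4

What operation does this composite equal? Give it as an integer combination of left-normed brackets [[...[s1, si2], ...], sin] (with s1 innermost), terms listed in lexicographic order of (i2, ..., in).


-[[[[s1, s3], s2], s4], s5] + [[[[s1, s3], s2], s5], s4]

Antisymmetry and Jacobi reduce to s1-anchored left-normed brackets.
Composite bracket: [[[s3, s1], s2], [s4, s5]]
The bracket unfolds into 16 signed words via [a, b] = ab - ba (2^4 = 16).
Words beginning with s1 determine it all:
  s1s3s2s4s5 (sign -1) contributes -[[[[s1, s3], s2], s4], s5]
  s1s3s2s5s4 (sign +1) contributes +[[[[s1, s3], s2], s5], s4]


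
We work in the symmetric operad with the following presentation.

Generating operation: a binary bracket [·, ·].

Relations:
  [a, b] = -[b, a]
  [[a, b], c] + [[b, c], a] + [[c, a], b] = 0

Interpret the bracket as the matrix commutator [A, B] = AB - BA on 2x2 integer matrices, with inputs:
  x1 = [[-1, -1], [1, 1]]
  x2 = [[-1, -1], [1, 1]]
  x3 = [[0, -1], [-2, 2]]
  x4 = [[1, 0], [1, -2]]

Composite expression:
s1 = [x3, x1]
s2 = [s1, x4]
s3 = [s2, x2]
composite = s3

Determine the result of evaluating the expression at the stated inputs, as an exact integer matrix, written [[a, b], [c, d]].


[[24, 0], [-48, -24]]

[x3, x1] = [[-3, 0], [6, 3]]
[[x3, x1], x4] = [[0, 0], [24, 0]]
[[[x3, x1], x4], x2] = [[24, 0], [-48, -24]]


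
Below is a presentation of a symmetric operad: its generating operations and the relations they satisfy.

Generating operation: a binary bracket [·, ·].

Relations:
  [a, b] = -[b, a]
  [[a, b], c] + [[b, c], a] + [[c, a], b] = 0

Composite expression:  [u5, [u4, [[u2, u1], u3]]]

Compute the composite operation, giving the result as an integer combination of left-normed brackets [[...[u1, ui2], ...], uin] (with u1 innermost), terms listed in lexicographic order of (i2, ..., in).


Left-normed coefficients sit on the u1-initial expansion words.
Composite bracket: [u5, [u4, [[u2, u1], u3]]]
Under [a, b] = ab - ba we get 16 signed associative words (2^4 = 16).
Words beginning with u1 determine it all:
  the word u1u2u3u4u5 carries sign -1 and contributes -[[[[u1, u2], u3], u4], u5]

-[[[[u1, u2], u3], u4], u5]


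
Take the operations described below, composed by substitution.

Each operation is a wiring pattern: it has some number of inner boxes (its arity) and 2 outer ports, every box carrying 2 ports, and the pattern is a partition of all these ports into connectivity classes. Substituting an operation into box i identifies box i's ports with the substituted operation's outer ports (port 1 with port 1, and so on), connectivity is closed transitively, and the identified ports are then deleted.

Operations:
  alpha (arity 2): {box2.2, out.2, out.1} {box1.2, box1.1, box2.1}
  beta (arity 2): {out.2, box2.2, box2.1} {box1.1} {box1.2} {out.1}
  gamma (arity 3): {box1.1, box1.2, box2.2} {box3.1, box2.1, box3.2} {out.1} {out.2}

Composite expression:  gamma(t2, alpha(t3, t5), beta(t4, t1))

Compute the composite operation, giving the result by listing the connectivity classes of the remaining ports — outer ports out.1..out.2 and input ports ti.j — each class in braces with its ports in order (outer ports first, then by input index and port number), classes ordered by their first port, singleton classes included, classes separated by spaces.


{out.1} {out.2} {t1.1, t1.2, t2.1, t2.2, t5.2} {t3.1, t3.2, t5.1} {t4.1} {t4.2}


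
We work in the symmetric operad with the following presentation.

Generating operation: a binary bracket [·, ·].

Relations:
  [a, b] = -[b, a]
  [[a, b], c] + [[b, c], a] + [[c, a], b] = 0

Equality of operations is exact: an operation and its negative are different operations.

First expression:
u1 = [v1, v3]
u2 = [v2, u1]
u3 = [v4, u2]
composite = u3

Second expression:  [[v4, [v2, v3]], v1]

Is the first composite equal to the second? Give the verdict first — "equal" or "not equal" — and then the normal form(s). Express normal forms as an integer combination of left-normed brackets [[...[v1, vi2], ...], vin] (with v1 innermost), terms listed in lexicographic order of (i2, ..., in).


not equal; the first gives [[[v1, v3], v2], v4] and the second [[[v1, v2], v3], v4] - [[[v1, v3], v2], v4] - [[[v1, v4], v2], v3] + [[[v1, v4], v3], v2]

Reducing the first expression gives [[[v1, v3], v2], v4]
Reducing the second expression gives [[[v1, v2], v3], v4] - [[[v1, v3], v2], v4] - [[[v1, v4], v2], v3] + [[[v1, v4], v3], v2]
They disagree, so not equal.


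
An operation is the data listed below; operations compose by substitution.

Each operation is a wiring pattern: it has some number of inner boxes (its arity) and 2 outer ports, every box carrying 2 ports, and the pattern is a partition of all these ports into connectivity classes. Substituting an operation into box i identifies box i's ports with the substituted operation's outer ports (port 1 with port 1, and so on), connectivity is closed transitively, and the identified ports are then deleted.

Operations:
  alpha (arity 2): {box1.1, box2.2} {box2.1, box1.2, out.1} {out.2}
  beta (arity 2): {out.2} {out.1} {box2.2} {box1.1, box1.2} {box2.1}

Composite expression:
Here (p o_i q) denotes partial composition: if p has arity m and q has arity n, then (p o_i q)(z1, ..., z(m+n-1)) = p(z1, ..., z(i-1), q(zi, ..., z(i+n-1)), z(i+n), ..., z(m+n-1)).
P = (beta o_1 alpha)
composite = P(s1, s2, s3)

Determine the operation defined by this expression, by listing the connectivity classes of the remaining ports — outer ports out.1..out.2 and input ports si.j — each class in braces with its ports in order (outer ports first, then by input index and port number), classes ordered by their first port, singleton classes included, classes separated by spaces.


{out.1} {out.2} {s1.1, s2.2} {s1.2, s2.1} {s3.1} {s3.2}

Connectivity passes through glued beta-boundaries; trace each wire chain.
stage alpha: inputs (s1, s2), connectivity {out.1, s1.2, s2.1} {out.2} {s1.1, s2.2}, out.j its boundary
stage beta: inputs (s1, s2, s3), connectivity {out.1} {out.2} {s1.1, s2.2} {s1.2, s2.1} {s3.1} {s3.2}, out.j its boundary


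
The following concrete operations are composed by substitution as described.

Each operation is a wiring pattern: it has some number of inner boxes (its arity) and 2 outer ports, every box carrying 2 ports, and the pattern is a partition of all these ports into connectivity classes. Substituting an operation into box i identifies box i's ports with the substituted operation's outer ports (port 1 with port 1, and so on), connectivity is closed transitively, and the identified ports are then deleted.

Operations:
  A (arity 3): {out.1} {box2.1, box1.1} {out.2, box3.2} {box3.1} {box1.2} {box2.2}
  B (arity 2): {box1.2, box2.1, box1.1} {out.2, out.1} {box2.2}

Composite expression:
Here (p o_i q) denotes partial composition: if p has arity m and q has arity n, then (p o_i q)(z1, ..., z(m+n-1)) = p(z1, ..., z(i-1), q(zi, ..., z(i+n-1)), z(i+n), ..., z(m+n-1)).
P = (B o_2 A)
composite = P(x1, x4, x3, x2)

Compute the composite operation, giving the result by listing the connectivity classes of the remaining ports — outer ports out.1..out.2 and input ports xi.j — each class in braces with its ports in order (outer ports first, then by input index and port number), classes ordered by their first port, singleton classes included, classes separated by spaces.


{out.1, out.2} {x1.1, x1.2} {x2.1} {x2.2} {x3.1, x4.1} {x3.2} {x4.2}


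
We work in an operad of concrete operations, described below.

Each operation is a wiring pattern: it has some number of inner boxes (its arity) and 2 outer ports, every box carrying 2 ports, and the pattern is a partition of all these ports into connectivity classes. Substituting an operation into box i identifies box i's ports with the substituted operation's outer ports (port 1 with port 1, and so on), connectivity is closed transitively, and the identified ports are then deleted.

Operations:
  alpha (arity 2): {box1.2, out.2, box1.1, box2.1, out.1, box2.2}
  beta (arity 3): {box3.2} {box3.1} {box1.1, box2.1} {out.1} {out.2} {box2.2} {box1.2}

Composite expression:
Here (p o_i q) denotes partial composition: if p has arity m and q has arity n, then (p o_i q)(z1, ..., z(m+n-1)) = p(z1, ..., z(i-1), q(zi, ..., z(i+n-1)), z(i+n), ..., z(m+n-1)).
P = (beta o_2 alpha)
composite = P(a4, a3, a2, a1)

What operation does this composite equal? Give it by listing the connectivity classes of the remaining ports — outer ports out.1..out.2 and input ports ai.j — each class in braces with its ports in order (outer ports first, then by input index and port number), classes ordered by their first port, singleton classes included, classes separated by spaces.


{out.1} {out.2} {a1.1} {a1.2} {a2.1, a2.2, a3.1, a3.2, a4.1} {a4.2}

Connectivity passes through glued beta-boundaries; trace each wire chain.
after alpha, the pattern on (a3, a2) reads {out.1, out.2, a2.1, a2.2, a3.1, a3.2} (out.j = its outer ports)
after beta, the pattern on (a4, a3, a2, a1) reads {out.1} {out.2} {a1.1} {a1.2} {a2.1, a2.2, a3.1, a3.2, a4.1} {a4.2} (out.j = its outer ports)


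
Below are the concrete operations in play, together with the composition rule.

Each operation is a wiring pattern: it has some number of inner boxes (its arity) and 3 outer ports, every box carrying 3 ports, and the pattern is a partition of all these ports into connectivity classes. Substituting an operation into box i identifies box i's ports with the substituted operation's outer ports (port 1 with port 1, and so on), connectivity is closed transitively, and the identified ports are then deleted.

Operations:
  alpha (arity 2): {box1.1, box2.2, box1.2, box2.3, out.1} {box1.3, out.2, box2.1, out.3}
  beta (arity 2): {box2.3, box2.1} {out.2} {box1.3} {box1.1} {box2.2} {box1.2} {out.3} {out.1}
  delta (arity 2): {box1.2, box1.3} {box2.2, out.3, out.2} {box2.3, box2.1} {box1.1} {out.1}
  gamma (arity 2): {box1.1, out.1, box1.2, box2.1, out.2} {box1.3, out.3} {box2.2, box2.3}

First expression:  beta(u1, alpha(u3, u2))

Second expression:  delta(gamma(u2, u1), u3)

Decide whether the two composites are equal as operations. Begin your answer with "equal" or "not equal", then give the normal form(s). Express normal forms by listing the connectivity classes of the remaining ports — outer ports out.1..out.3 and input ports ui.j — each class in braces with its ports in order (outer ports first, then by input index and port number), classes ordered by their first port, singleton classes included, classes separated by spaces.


not equal; first: {out.1} {out.2} {out.3} {u1.1} {u1.2} {u1.3} {u2.1, u2.2, u2.3, u3.1, u3.2, u3.3}; second: {out.1} {out.2, out.3, u3.2} {u1.1, u2.1, u2.2, u2.3} {u1.2, u1.3} {u3.1, u3.3}

The first expression reduces to {out.1} {out.2} {out.3} {u1.1} {u1.2} {u1.3} {u2.1, u2.2, u2.3, u3.1, u3.2, u3.3}
The second expression reduces to {out.1} {out.2, out.3, u3.2} {u1.1, u2.1, u2.2, u2.3} {u1.2, u1.3} {u3.1, u3.3}
The normal forms differ: not equal.


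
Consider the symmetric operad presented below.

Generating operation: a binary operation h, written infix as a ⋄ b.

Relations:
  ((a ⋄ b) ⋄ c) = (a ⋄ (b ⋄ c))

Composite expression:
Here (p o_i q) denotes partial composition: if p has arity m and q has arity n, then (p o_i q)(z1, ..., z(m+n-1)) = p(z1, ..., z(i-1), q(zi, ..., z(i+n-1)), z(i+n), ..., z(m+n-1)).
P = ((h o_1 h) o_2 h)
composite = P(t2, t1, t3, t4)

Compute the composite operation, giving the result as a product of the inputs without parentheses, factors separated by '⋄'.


Under associativity of h, the answer is the t's in reading order.
(t1 ⋄ t3) linearizes to t1 ⋄ t3
(t2 ⋄ (t1 ⋄ t3)) linearizes to t2 ⋄ t1 ⋄ t3
((t2 ⋄ (t1 ⋄ t3)) ⋄ t4) linearizes to t2 ⋄ t1 ⋄ t3 ⋄ t4

t2 ⋄ t1 ⋄ t3 ⋄ t4


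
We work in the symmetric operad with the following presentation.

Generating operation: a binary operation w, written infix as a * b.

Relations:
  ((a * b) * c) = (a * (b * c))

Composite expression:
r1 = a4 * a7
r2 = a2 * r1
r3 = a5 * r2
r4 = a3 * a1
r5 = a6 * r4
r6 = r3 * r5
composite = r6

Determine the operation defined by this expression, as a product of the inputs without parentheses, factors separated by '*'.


a5 * a2 * a4 * a7 * a6 * a3 * a1


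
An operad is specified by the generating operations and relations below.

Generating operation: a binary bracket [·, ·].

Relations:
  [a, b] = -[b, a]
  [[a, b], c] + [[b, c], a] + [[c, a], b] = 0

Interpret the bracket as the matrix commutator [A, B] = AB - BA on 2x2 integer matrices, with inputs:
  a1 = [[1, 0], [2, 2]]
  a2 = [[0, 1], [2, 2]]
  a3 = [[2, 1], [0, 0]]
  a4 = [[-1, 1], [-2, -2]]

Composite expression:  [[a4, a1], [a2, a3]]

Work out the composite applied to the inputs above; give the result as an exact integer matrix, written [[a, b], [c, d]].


[[4, -12], [-16, -4]]

[a4, a1] = [[2, 1], [0, -2]]
[a2, a3] = [[-2, -4], [4, 2]]
[[a4, a1], [a2, a3]] = [[4, -12], [-16, -4]]


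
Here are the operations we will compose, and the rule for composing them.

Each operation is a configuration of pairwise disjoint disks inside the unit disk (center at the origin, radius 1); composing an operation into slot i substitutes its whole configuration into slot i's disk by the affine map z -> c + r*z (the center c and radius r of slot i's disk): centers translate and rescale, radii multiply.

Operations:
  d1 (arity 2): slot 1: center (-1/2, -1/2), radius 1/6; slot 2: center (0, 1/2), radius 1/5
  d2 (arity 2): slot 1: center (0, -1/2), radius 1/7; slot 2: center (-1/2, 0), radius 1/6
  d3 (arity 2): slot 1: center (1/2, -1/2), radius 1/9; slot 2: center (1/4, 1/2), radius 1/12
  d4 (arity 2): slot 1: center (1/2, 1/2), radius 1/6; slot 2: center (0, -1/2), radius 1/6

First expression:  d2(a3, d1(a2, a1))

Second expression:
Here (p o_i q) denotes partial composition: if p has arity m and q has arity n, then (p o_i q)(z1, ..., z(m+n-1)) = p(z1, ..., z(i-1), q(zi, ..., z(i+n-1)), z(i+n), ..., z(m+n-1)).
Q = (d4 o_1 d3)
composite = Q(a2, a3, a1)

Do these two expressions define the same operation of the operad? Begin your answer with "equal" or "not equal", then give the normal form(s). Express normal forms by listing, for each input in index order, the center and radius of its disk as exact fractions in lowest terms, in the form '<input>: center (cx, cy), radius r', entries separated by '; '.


not equal: they reduce to a1: center (-1/2, 1/12), radius 1/30; a2: center (-7/12, -1/12), radius 1/36; a3: center (0, -1/2), radius 1/7 and a1: center (0, -1/2), radius 1/6; a2: center (7/12, 5/12), radius 1/54; a3: center (13/24, 7/12), radius 1/72

The first expression, normalized: a1: center (-1/2, 1/12), radius 1/30; a2: center (-7/12, -1/12), radius 1/36; a3: center (0, -1/2), radius 1/7
The second expression, normalized: a1: center (0, -1/2), radius 1/6; a2: center (7/12, 5/12), radius 1/54; a3: center (13/24, 7/12), radius 1/72
Different reductions; not equal.


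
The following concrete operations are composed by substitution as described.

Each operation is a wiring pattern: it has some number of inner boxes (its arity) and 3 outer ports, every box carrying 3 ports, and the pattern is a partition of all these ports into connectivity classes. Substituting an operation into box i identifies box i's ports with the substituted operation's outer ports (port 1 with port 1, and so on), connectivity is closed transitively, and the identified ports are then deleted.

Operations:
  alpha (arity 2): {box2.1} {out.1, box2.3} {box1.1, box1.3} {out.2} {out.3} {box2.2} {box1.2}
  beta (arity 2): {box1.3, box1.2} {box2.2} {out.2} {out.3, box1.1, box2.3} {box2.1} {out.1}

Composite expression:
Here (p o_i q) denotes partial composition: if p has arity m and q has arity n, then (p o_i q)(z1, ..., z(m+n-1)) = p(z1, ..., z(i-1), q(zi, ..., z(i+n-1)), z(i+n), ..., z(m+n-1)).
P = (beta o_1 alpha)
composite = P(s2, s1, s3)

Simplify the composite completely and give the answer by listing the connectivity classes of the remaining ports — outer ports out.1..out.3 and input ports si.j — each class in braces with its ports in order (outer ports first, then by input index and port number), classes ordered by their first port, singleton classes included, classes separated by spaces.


Connectivity passes through glued beta-boundaries; trace each wire chain.
alpha over (s2, s1) gives {out.1, s1.3} {out.2} {out.3} {s1.1} {s1.2} {s2.1, s2.3} {s2.2}, out.j being that stage's outer ports
beta over (s2, s1, s3) gives {out.1} {out.2} {out.3, s1.3, s3.3} {s1.1} {s1.2} {s2.1, s2.3} {s2.2} {s3.1} {s3.2}, out.j being that stage's outer ports

{out.1} {out.2} {out.3, s1.3, s3.3} {s1.1} {s1.2} {s2.1, s2.3} {s2.2} {s3.1} {s3.2}


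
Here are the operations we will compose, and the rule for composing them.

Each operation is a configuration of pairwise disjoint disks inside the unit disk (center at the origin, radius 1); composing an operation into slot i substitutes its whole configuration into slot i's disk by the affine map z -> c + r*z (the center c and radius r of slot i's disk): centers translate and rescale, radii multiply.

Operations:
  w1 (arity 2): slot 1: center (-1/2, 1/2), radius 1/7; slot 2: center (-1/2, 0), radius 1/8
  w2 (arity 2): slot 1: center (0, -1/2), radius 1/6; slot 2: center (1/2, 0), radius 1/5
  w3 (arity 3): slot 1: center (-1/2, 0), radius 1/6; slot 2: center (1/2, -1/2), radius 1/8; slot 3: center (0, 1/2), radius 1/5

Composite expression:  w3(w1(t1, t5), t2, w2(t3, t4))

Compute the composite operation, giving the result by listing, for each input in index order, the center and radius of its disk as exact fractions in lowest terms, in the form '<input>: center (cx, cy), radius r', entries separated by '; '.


t1: center (-7/12, 1/12), radius 1/42; t2: center (1/2, -1/2), radius 1/8; t3: center (0, 2/5), radius 1/30; t4: center (1/10, 1/2), radius 1/25; t5: center (-7/12, 0), radius 1/48


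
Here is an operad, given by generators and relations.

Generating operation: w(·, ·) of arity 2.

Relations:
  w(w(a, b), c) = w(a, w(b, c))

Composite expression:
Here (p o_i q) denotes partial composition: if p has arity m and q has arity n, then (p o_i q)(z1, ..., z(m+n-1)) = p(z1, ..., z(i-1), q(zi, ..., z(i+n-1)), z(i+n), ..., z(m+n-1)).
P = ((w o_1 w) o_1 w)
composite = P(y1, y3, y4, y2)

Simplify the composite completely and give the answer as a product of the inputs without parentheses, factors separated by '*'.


Key point: w is associative — brackets drop, the y-order remains.
w(y1, y3) flattens to y1 * y3
w(w(y1, y3), y4) flattens to y1 * y3 * y4
w(w(w(y1, y3), y4), y2) flattens to y1 * y3 * y4 * y2

y1 * y3 * y4 * y2


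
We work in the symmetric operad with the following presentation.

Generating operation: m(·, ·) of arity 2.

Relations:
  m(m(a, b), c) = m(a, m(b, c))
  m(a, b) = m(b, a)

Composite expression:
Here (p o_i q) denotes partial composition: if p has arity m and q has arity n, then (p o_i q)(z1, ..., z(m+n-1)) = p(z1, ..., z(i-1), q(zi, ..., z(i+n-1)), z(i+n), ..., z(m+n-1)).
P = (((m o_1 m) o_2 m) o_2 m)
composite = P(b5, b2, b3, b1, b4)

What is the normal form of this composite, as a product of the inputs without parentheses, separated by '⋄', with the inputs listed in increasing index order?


b1 ⋄ b2 ⋄ b3 ⋄ b4 ⋄ b5

Reordering under m is free, so list the b-inputs canonically.
m(b2, b3) unparenthesizes to b2 ⋄ b3
m(m(b2, b3), b1) unparenthesizes to b2 ⋄ b3 ⋄ b1
m(b5, m(m(b2, b3), b1)) unparenthesizes to b5 ⋄ b2 ⋄ b3 ⋄ b1
m(m(b5, m(m(b2, b3), b1)), b4) unparenthesizes to b5 ⋄ b2 ⋄ b3 ⋄ b1 ⋄ b4
the factors in increasing index order: b1 ⋄ b2 ⋄ b3 ⋄ b4 ⋄ b5


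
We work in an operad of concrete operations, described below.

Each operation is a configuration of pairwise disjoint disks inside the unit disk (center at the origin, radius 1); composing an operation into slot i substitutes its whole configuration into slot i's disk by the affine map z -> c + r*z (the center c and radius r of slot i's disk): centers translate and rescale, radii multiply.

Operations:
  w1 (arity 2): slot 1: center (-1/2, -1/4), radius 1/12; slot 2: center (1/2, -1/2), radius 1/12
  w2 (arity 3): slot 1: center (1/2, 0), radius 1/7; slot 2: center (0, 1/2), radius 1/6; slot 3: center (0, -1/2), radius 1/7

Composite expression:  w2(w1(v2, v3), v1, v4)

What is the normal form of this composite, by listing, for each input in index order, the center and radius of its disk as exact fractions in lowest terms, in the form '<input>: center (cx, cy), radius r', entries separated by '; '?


Only the slot chain above each v matters under w2; compose those maps.
tracing v2 down its 2-map path: center (3/7, -1/28), radius 1/84
tracing v3 down its 2-map path: center (4/7, -1/14), radius 1/84
tracing v1 down its 1-map path: center (0, 1/2), radius 1/6
tracing v4 down its 1-map path: center (0, -1/2), radius 1/7

v1: center (0, 1/2), radius 1/6; v2: center (3/7, -1/28), radius 1/84; v3: center (4/7, -1/14), radius 1/84; v4: center (0, -1/2), radius 1/7


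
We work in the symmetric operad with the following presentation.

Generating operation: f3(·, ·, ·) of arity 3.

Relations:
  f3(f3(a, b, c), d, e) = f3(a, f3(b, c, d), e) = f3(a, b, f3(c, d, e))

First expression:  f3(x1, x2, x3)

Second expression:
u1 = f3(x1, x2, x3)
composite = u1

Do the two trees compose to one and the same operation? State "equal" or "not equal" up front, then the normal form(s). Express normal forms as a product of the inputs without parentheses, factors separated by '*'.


equal; the common form is x1 * x2 * x3

Normal form of the first expression: x1 * x2 * x3
Normal form of the second expression: x1 * x2 * x3
One common form — equal.


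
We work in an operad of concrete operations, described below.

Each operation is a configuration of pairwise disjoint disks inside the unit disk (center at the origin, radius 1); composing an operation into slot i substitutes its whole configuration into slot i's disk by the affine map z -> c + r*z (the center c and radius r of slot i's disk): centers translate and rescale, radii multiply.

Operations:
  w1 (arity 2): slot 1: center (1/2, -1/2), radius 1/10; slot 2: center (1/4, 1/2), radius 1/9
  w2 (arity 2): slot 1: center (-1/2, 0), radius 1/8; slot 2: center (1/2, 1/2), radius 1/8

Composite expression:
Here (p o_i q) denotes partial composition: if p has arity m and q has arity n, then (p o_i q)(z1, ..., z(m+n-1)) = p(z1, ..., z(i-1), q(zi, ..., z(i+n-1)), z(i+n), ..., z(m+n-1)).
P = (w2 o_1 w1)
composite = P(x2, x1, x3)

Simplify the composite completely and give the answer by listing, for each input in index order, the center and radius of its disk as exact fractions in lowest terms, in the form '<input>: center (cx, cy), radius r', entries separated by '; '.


x1: center (-15/32, 1/16), radius 1/72; x2: center (-7/16, -1/16), radius 1/80; x3: center (1/2, 1/2), radius 1/8


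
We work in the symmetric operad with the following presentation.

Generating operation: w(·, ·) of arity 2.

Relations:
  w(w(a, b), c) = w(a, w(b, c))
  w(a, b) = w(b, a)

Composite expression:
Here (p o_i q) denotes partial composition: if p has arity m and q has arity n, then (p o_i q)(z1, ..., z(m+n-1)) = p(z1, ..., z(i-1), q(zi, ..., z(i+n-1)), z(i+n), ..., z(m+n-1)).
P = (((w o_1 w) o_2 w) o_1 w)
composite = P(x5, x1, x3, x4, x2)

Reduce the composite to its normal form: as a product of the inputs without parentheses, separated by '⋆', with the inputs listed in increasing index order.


Key point: w commutes, so take the x-inputs in any fixed order.
w(x5, x1) linearizes to x5 ⋆ x1
w(x3, x4) linearizes to x3 ⋆ x4
w(w(x5, x1), w(x3, x4)) linearizes to x5 ⋆ x1 ⋆ x3 ⋆ x4
w(w(w(x5, x1), w(x3, x4)), x2) linearizes to x5 ⋆ x1 ⋆ x3 ⋆ x4 ⋆ x2
sorting the factors by input index: x1 ⋆ x2 ⋆ x3 ⋆ x4 ⋆ x5

x1 ⋆ x2 ⋆ x3 ⋆ x4 ⋆ x5


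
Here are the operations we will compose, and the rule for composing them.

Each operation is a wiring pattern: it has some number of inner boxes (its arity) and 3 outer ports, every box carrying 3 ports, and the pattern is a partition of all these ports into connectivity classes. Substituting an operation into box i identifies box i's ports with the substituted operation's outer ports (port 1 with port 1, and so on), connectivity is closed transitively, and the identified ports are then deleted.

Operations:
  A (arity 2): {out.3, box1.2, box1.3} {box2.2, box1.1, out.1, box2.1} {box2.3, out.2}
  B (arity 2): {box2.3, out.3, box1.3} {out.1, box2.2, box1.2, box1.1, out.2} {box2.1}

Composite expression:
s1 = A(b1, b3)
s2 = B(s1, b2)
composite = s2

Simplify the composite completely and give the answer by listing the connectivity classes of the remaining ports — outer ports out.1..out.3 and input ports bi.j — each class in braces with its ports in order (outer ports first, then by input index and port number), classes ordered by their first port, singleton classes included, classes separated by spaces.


Reachability decides: close wires over B-identified ports.
after A, the pattern on (b1, b3) reads {out.1, b1.1, b3.1, b3.2} {out.2, b3.3} {out.3, b1.2, b1.3} (out.j = its outer ports)
after B, the pattern on (b1, b3, b2) reads {out.1, out.2, b1.1, b2.2, b3.1, b3.2, b3.3} {out.3, b1.2, b1.3, b2.3} {b2.1} (out.j = its outer ports)

{out.1, out.2, b1.1, b2.2, b3.1, b3.2, b3.3} {out.3, b1.2, b1.3, b2.3} {b2.1}


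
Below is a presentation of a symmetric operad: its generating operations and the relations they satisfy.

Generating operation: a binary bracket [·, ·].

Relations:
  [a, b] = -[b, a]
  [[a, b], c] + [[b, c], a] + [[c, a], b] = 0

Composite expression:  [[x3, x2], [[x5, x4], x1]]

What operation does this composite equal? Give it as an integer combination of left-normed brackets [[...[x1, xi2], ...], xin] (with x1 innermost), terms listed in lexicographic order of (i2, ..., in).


[[[[x1, x4], x5], x2], x3] - [[[[x1, x4], x5], x3], x2] - [[[[x1, x5], x4], x2], x3] + [[[[x1, x5], x4], x3], x2]


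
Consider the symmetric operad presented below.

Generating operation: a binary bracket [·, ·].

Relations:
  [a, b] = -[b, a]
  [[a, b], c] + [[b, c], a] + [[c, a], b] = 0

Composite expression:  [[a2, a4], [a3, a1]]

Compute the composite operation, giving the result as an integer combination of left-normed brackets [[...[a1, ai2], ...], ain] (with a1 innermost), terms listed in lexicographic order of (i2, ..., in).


[[[a1, a3], a2], a4] - [[[a1, a3], a4], a2]


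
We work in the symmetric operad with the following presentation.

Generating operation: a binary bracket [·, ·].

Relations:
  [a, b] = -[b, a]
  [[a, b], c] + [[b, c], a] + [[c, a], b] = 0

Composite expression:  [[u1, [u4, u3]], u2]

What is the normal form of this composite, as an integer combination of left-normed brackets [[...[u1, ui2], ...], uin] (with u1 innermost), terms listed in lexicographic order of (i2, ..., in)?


-[[[u1, u3], u4], u2] + [[[u1, u4], u3], u2]

A multilinear Lie element is pinned by u1-initial words (u1 innermost).
Composite bracket: [[u1, [u4, u3]], u2]
Each bracket splits as ab - ba, giving 8 signed words (2^3 = 8).
Keep just the words that open with u1:
  the word u1u3u4u2 carries sign -1 and contributes -[[[u1, u3], u4], u2]
  the word u1u4u3u2 carries sign +1 and contributes +[[[u1, u4], u3], u2]


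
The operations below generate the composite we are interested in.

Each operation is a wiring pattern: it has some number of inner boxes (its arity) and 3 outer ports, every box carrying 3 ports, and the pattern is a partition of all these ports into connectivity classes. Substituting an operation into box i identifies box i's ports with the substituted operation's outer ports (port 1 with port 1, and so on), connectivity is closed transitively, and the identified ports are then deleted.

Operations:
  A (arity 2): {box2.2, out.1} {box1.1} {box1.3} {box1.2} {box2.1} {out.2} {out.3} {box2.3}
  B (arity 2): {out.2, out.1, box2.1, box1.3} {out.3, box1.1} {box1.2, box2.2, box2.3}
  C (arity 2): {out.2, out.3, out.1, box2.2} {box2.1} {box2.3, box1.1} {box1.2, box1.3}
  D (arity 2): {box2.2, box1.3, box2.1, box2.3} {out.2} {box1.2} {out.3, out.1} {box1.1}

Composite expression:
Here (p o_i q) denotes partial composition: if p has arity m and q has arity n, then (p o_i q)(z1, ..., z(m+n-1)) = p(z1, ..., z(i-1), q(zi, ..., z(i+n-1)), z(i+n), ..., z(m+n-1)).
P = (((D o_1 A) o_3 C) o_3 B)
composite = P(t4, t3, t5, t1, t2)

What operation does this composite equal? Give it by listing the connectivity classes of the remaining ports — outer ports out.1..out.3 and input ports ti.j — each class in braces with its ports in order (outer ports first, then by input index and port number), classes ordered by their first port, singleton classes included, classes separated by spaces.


Two ports join when wires chain via D-identified ports.
after A, the pattern on (t4, t3) reads {out.1, t3.2} {out.2} {out.3} {t3.1} {t3.3} {t4.1} {t4.2} {t4.3} (out.j = its outer ports)
after B, the pattern on (t5, t1) reads {out.1, out.2, t1.1, t5.3} {out.3, t5.1} {t1.2, t1.3, t5.2} (out.j = its outer ports)
after C, the pattern on (t5, t1, t2) reads {out.1, out.2, out.3, t2.2} {t1.1, t2.3, t5.1, t5.3} {t1.2, t1.3, t5.2} {t2.1} (out.j = its outer ports)
after D, the pattern on (t4, t3, t5, t1, t2) reads {out.1, out.3} {out.2} {t1.1, t2.3, t5.1, t5.3} {t1.2, t1.3, t5.2} {t2.1} {t2.2} {t3.1} {t3.2} {t3.3} {t4.1} {t4.2} {t4.3} (out.j = its outer ports)

{out.1, out.3} {out.2} {t1.1, t2.3, t5.1, t5.3} {t1.2, t1.3, t5.2} {t2.1} {t2.2} {t3.1} {t3.2} {t3.3} {t4.1} {t4.2} {t4.3}


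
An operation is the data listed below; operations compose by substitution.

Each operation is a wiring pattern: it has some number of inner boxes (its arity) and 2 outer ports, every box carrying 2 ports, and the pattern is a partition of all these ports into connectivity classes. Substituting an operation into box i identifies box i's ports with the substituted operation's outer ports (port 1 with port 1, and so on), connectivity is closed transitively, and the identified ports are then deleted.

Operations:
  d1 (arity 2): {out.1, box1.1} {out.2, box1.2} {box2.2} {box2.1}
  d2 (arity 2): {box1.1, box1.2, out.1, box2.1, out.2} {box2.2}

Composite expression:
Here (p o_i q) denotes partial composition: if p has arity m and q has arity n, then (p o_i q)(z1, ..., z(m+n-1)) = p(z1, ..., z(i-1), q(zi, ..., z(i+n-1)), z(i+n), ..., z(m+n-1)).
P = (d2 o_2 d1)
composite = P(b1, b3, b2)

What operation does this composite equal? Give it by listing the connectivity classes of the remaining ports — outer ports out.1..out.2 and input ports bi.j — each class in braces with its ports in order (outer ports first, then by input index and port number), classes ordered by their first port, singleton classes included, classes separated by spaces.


{out.1, out.2, b1.1, b1.2, b3.1} {b2.1} {b2.2} {b3.2}

Reachability decides: close wires over d2-identified ports.
after d1, the pattern on (b3, b2) reads {out.1, b3.1} {out.2, b3.2} {b2.1} {b2.2} (out.j = its outer ports)
after d2, the pattern on (b1, b3, b2) reads {out.1, out.2, b1.1, b1.2, b3.1} {b2.1} {b2.2} {b3.2} (out.j = its outer ports)
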